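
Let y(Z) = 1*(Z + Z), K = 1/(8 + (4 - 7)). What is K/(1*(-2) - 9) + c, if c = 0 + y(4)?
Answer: 439/55 ≈ 7.9818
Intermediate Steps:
K = ⅕ (K = 1/(8 - 3) = 1/5 = ⅕ ≈ 0.20000)
y(Z) = 2*Z (y(Z) = 1*(2*Z) = 2*Z)
c = 8 (c = 0 + 2*4 = 0 + 8 = 8)
K/(1*(-2) - 9) + c = 1/(5*(1*(-2) - 9)) + 8 = 1/(5*(-2 - 9)) + 8 = (⅕)/(-11) + 8 = (⅕)*(-1/11) + 8 = -1/55 + 8 = 439/55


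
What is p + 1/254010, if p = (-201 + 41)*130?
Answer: -5283407999/254010 ≈ -20800.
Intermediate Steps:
p = -20800 (p = -160*130 = -20800)
p + 1/254010 = -20800 + 1/254010 = -5283407999/254010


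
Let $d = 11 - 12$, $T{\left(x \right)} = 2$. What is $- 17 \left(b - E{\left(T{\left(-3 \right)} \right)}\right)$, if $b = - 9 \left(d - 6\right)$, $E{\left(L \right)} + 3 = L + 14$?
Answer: $-850$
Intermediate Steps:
$E{\left(L \right)} = 11 + L$ ($E{\left(L \right)} = -3 + \left(L + 14\right) = -3 + \left(14 + L\right) = 11 + L$)
$d = -1$ ($d = 11 - 12 = -1$)
$b = 63$ ($b = - 9 \left(-1 - 6\right) = \left(-9\right) \left(-7\right) = 63$)
$- 17 \left(b - E{\left(T{\left(-3 \right)} \right)}\right) = - 17 \left(63 - \left(11 + 2\right)\right) = - 17 \left(63 - 13\right) = \left(-17\right) 50 = -850$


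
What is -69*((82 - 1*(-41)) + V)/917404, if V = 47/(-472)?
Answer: -4002621/433014688 ≈ -0.0092436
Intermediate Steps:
V = -47/472 (V = 47*(-1/472) = -47/472 ≈ -0.099576)
-69*((82 - 1*(-41)) + V)/917404 = -69*((82 - 1*(-41)) - 47/472)/917404 = -69*((82 + 41) - 47/472)*(1/917404) = -69*(123 - 47/472)*(1/917404) = -69*58009/472*(1/917404) = -4002621/472*1/917404 = -4002621/433014688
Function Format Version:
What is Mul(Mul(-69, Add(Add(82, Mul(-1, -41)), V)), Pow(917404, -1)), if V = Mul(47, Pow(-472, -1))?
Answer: Rational(-4002621, 433014688) ≈ -0.0092436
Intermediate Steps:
V = Rational(-47, 472) (V = Mul(47, Rational(-1, 472)) = Rational(-47, 472) ≈ -0.099576)
Mul(Mul(-69, Add(Add(82, Mul(-1, -41)), V)), Pow(917404, -1)) = Mul(Mul(-69, Add(Add(82, Mul(-1, -41)), Rational(-47, 472))), Pow(917404, -1)) = Mul(Mul(-69, Add(Add(82, 41), Rational(-47, 472))), Rational(1, 917404)) = Mul(Mul(-69, Add(123, Rational(-47, 472))), Rational(1, 917404)) = Mul(Mul(-69, Rational(58009, 472)), Rational(1, 917404)) = Mul(Rational(-4002621, 472), Rational(1, 917404)) = Rational(-4002621, 433014688)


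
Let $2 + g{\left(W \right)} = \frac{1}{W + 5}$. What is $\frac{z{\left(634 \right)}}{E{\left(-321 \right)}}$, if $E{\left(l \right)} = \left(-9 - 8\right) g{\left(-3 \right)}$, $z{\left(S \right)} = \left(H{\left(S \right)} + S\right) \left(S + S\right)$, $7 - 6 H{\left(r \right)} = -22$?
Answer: $\frac{4860244}{153} \approx 31766.0$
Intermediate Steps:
$g{\left(W \right)} = -2 + \frac{1}{5 + W}$ ($g{\left(W \right)} = -2 + \frac{1}{W + 5} = -2 + \frac{1}{5 + W}$)
$H{\left(r \right)} = \frac{29}{6}$ ($H{\left(r \right)} = \frac{7}{6} - - \frac{11}{3} = \frac{7}{6} + \frac{11}{3} = \frac{29}{6}$)
$z{\left(S \right)} = 2 S \left(\frac{29}{6} + S\right)$ ($z{\left(S \right)} = \left(\frac{29}{6} + S\right) \left(S + S\right) = \left(\frac{29}{6} + S\right) 2 S = 2 S \left(\frac{29}{6} + S\right)$)
$E{\left(l \right)} = \frac{51}{2}$ ($E{\left(l \right)} = \left(-9 - 8\right) \frac{-9 - -6}{5 - 3} = - 17 \frac{-9 + 6}{2} = - 17 \cdot \frac{1}{2} \left(-3\right) = \left(-17\right) \left(- \frac{3}{2}\right) = \frac{51}{2}$)
$\frac{z{\left(634 \right)}}{E{\left(-321 \right)}} = \frac{\frac{1}{3} \cdot 634 \left(29 + 6 \cdot 634\right)}{\frac{51}{2}} = \frac{1}{3} \cdot 634 \left(29 + 3804\right) \frac{2}{51} = \frac{1}{3} \cdot 634 \cdot 3833 \cdot \frac{2}{51} = \frac{2430122}{3} \cdot \frac{2}{51} = \frac{4860244}{153}$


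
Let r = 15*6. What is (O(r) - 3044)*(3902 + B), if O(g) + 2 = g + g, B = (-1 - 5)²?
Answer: -11286308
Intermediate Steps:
r = 90
B = 36 (B = (-6)² = 36)
O(g) = -2 + 2*g (O(g) = -2 + (g + g) = -2 + 2*g)
(O(r) - 3044)*(3902 + B) = ((-2 + 2*90) - 3044)*(3902 + 36) = ((-2 + 180) - 3044)*3938 = (178 - 3044)*3938 = -2866*3938 = -11286308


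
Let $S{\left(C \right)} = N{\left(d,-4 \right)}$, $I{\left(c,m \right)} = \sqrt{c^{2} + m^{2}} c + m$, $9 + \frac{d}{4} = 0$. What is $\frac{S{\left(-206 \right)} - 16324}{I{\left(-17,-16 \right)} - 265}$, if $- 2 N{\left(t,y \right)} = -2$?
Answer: $- \frac{4586763}{78544} + \frac{277491 \sqrt{545}}{78544} \approx 24.08$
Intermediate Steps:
$d = -36$ ($d = -36 + 4 \cdot 0 = -36 + 0 = -36$)
$N{\left(t,y \right)} = 1$ ($N{\left(t,y \right)} = \left(- \frac{1}{2}\right) \left(-2\right) = 1$)
$I{\left(c,m \right)} = m + c \sqrt{c^{2} + m^{2}}$ ($I{\left(c,m \right)} = c \sqrt{c^{2} + m^{2}} + m = m + c \sqrt{c^{2} + m^{2}}$)
$S{\left(C \right)} = 1$
$\frac{S{\left(-206 \right)} - 16324}{I{\left(-17,-16 \right)} - 265} = \frac{1 - 16324}{\left(-16 - 17 \sqrt{\left(-17\right)^{2} + \left(-16\right)^{2}}\right) - 265} = - \frac{16323}{\left(-16 - 17 \sqrt{289 + 256}\right) - 265} = - \frac{16323}{\left(-16 - 17 \sqrt{545}\right) - 265} = - \frac{16323}{-281 - 17 \sqrt{545}}$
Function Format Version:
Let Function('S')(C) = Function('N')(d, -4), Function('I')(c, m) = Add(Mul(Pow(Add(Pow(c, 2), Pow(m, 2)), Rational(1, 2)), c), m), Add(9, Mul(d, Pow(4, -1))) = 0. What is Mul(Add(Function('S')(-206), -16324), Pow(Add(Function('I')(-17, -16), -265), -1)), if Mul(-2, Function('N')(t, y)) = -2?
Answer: Add(Rational(-4586763, 78544), Mul(Rational(277491, 78544), Pow(545, Rational(1, 2)))) ≈ 24.080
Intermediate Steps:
d = -36 (d = Add(-36, Mul(4, 0)) = Add(-36, 0) = -36)
Function('N')(t, y) = 1 (Function('N')(t, y) = Mul(Rational(-1, 2), -2) = 1)
Function('I')(c, m) = Add(m, Mul(c, Pow(Add(Pow(c, 2), Pow(m, 2)), Rational(1, 2)))) (Function('I')(c, m) = Add(Mul(c, Pow(Add(Pow(c, 2), Pow(m, 2)), Rational(1, 2))), m) = Add(m, Mul(c, Pow(Add(Pow(c, 2), Pow(m, 2)), Rational(1, 2)))))
Function('S')(C) = 1
Mul(Add(Function('S')(-206), -16324), Pow(Add(Function('I')(-17, -16), -265), -1)) = Mul(Add(1, -16324), Pow(Add(Add(-16, Mul(-17, Pow(Add(Pow(-17, 2), Pow(-16, 2)), Rational(1, 2)))), -265), -1)) = Mul(-16323, Pow(Add(Add(-16, Mul(-17, Pow(Add(289, 256), Rational(1, 2)))), -265), -1)) = Mul(-16323, Pow(Add(Add(-16, Mul(-17, Pow(545, Rational(1, 2)))), -265), -1)) = Mul(-16323, Pow(Add(-281, Mul(-17, Pow(545, Rational(1, 2)))), -1))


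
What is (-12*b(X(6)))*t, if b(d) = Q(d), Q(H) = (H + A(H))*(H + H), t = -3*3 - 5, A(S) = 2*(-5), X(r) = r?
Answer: -8064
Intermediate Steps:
A(S) = -10
t = -14 (t = -3*3 - 5 = -9 - 5 = -14)
Q(H) = 2*H*(-10 + H) (Q(H) = (H - 10)*(H + H) = (-10 + H)*(2*H) = 2*H*(-10 + H))
b(d) = 2*d*(-10 + d)
(-12*b(X(6)))*t = -24*6*(-10 + 6)*(-14) = -24*6*(-4)*(-14) = -12*(-48)*(-14) = 576*(-14) = -8064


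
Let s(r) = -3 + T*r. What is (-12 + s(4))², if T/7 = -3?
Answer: 9801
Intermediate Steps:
T = -21 (T = 7*(-3) = -21)
s(r) = -3 - 21*r
(-12 + s(4))² = (-12 + (-3 - 21*4))² = (-12 + (-3 - 84))² = (-12 - 87)² = (-99)² = 9801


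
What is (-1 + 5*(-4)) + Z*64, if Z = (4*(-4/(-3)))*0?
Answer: -21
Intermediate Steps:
Z = 0 (Z = (4*(-4*(-1/3)))*0 = (4*(4/3))*0 = (16/3)*0 = 0)
(-1 + 5*(-4)) + Z*64 = (-1 + 5*(-4)) + 0*64 = (-1 - 20) + 0 = -21 + 0 = -21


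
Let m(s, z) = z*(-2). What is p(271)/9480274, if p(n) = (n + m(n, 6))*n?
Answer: 70189/9480274 ≈ 0.0074037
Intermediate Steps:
m(s, z) = -2*z
p(n) = n*(-12 + n) (p(n) = (n - 2*6)*n = (n - 12)*n = (-12 + n)*n = n*(-12 + n))
p(271)/9480274 = (271*(-12 + 271))/9480274 = (271*259)*(1/9480274) = 70189*(1/9480274) = 70189/9480274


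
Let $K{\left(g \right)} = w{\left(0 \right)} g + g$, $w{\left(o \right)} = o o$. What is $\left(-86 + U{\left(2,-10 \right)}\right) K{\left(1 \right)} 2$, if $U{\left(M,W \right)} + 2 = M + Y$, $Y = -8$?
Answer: $-188$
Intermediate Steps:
$w{\left(o \right)} = o^{2}$
$K{\left(g \right)} = g$ ($K{\left(g \right)} = 0^{2} g + g = 0 g + g = 0 + g = g$)
$U{\left(M,W \right)} = -10 + M$ ($U{\left(M,W \right)} = -2 + \left(M - 8\right) = -2 + \left(-8 + M\right) = -10 + M$)
$\left(-86 + U{\left(2,-10 \right)}\right) K{\left(1 \right)} 2 = \left(-86 + \left(-10 + 2\right)\right) 1 \cdot 2 = \left(-86 - 8\right) 2 = \left(-94\right) 2 = -188$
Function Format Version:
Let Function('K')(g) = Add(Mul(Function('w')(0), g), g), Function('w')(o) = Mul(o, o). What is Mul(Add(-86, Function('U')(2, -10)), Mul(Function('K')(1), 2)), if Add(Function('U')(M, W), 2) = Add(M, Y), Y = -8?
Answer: -188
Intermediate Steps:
Function('w')(o) = Pow(o, 2)
Function('K')(g) = g (Function('K')(g) = Add(Mul(Pow(0, 2), g), g) = Add(Mul(0, g), g) = Add(0, g) = g)
Function('U')(M, W) = Add(-10, M) (Function('U')(M, W) = Add(-2, Add(M, -8)) = Add(-2, Add(-8, M)) = Add(-10, M))
Mul(Add(-86, Function('U')(2, -10)), Mul(Function('K')(1), 2)) = Mul(Add(-86, Add(-10, 2)), Mul(1, 2)) = Mul(Add(-86, -8), 2) = Mul(-94, 2) = -188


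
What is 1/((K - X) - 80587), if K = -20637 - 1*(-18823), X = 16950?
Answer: -1/99351 ≈ -1.0065e-5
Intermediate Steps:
K = -1814 (K = -20637 + 18823 = -1814)
1/((K - X) - 80587) = 1/((-1814 - 1*16950) - 80587) = 1/((-1814 - 16950) - 80587) = 1/(-18764 - 80587) = 1/(-99351) = -1/99351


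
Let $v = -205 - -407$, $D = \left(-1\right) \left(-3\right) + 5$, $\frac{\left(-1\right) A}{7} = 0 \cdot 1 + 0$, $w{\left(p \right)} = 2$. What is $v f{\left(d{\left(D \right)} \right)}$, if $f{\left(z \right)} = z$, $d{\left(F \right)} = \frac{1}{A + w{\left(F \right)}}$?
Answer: $101$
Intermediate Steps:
$A = 0$ ($A = - 7 \left(0 \cdot 1 + 0\right) = - 7 \left(0 + 0\right) = \left(-7\right) 0 = 0$)
$D = 8$ ($D = 3 + 5 = 8$)
$d{\left(F \right)} = \frac{1}{2}$ ($d{\left(F \right)} = \frac{1}{0 + 2} = \frac{1}{2}$)
$v = 202$ ($v = -205 + 407 = 202$)
$v f{\left(d{\left(D \right)} \right)} = 202 \cdot \frac{1}{2} = 101$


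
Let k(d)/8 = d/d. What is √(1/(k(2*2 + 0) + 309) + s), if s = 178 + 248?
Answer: √42808631/317 ≈ 20.640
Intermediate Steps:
k(d) = 8 (k(d) = 8*(d/d) = 8*1 = 8)
s = 426
√(1/(k(2*2 + 0) + 309) + s) = √(1/(8 + 309) + 426) = √(1/317 + 426) = √(135043/317) = √42808631/317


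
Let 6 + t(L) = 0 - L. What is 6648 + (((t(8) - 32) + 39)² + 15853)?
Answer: 22550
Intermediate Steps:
t(L) = -6 - L (t(L) = -6 + (0 - L) = -6 - L)
6648 + (((t(8) - 32) + 39)² + 15853) = 6648 + ((((-6 - 1*8) - 32) + 39)² + 15853) = 6648 + ((((-6 - 8) - 32) + 39)² + 15853) = 6648 + (((-14 - 32) + 39)² + 15853) = 6648 + ((-46 + 39)² + 15853) = 6648 + ((-7)² + 15853) = 6648 + (49 + 15853) = 6648 + 15902 = 22550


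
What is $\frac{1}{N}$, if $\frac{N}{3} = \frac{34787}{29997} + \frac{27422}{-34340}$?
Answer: $\frac{1699830}{1841623} \approx 0.92301$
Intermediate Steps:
$N = \frac{1841623}{1699830}$ ($N = 3 \left(\frac{34787}{29997} + \frac{27422}{-34340}\right) = 3 \left(34787 \cdot \frac{1}{29997} + 27422 \left(- \frac{1}{34340}\right)\right) = 3 \left(\frac{34787}{29997} - \frac{13711}{17170}\right) = 3 \cdot \frac{1841623}{5099490} = \frac{1841623}{1699830} \approx 1.0834$)
$\frac{1}{N} = \frac{1}{\frac{1841623}{1699830}} = \frac{1699830}{1841623}$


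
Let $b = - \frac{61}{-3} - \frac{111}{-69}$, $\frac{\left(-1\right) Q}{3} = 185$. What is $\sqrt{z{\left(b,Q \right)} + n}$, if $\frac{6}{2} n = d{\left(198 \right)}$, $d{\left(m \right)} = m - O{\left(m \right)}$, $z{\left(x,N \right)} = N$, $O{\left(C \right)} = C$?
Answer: $i \sqrt{555} \approx 23.558 i$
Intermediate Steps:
$Q = -555$ ($Q = \left(-3\right) 185 = -555$)
$b = \frac{1514}{69}$ ($b = \left(-61\right) \left(- \frac{1}{3}\right) - - \frac{37}{23} = \frac{61}{3} + \frac{37}{23} = \frac{1514}{69} \approx 21.942$)
$d{\left(m \right)} = 0$ ($d{\left(m \right)} = m - m = 0$)
$n = 0$ ($n = \frac{1}{3} \cdot 0 = 0$)
$\sqrt{z{\left(b,Q \right)} + n} = \sqrt{-555 + 0} = \sqrt{-555} = i \sqrt{555}$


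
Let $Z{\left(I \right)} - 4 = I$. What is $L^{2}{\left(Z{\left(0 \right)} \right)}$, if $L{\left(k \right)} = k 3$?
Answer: $144$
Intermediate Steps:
$Z{\left(I \right)} = 4 + I$
$L{\left(k \right)} = 3 k$
$L^{2}{\left(Z{\left(0 \right)} \right)} = \left(3 \left(4 + 0\right)\right)^{2} = \left(3 \cdot 4\right)^{2} = 12^{2} = 144$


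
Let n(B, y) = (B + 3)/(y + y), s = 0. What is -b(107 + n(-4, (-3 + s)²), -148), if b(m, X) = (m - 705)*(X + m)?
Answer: -7955335/324 ≈ -24554.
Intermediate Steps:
n(B, y) = (3 + B)/(2*y) (n(B, y) = (3 + B)/((2*y)) = (3 + B)*(1/(2*y)) = (3 + B)/(2*y))
b(m, X) = (-705 + m)*(X + m)
-b(107 + n(-4, (-3 + s)²), -148) = -((107 + (3 - 4)/(2*((-3 + 0)²)))² - 705*(-148) - 705*(107 + (3 - 4)/(2*((-3 + 0)²))) - 148*(107 + (3 - 4)/(2*((-3 + 0)²)))) = -((107 + (½)*(-1)/(-3)²)² + 104340 - 705*(107 + (½)*(-1)/(-3)²) - 148*(107 + (½)*(-1)/(-3)²)) = -((107 + (½)*(-1)/9)² + 104340 - 705*(107 + (½)*(-1)/9) - 148*(107 + (½)*(-1)/9)) = -((107 + (½)*(⅑)*(-1))² + 104340 - 705*(107 + (½)*(⅑)*(-1)) - 148*(107 + (½)*(⅑)*(-1))) = -((107 - 1/18)² + 104340 - 705*(107 - 1/18) - 148*(107 - 1/18)) = -((1925/18)² + 104340 - 705*1925/18 - 148*1925/18) = -(3705625/324 + 104340 - 452375/6 - 142450/9) = -1*7955335/324 = -7955335/324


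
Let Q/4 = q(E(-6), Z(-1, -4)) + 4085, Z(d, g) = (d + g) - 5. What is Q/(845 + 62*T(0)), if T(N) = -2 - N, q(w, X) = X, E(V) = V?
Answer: 16300/721 ≈ 22.607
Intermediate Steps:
Z(d, g) = -5 + d + g
Q = 16300 (Q = 4*((-5 - 1 - 4) + 4085) = 4*(-10 + 4085) = 4*4075 = 16300)
Q/(845 + 62*T(0)) = 16300/(845 + 62*(-2 - 1*0)) = 16300/(845 + 62*(-2 + 0)) = 16300/(845 + 62*(-2)) = 16300/(845 - 124) = 16300/721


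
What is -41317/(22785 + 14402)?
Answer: -41317/37187 ≈ -1.1111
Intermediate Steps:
-41317/(22785 + 14402) = -41317/37187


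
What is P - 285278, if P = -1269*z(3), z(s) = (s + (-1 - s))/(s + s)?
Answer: -570133/2 ≈ -2.8507e+5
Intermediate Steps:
z(s) = -1/(2*s)
P = 423/2 (P = -(-1269)/(2*3) = -1269*(-⅙) = 423/2 ≈ 211.50)
P - 285278 = 423/2 - 285278 = -570133/2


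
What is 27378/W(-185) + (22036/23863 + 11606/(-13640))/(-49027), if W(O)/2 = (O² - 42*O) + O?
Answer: 1560329988810741/4765701783980060 ≈ 0.32741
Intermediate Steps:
W(O) = -82*O + 2*O² (W(O) = 2*((O² - 42*O) + O) = 2*(O² - 41*O) = -82*O + 2*O²)
27378/W(-185) + (22036/23863 + 11606/(-13640))/(-49027) = 27378/((2*(-185)*(-41 - 185))) + (22036/23863 + 11606/(-13640))/(-49027) = 27378/((2*(-185)*(-226))) + (22036*(1/23863) + 11606*(-1/13640))*(-1/49027) = 27378/83620 + (3148/3409 - 5803/6820)*(-1/49027) = 27378*(1/83620) + (1686933/23249380)*(-1/49027) = 13689/41810 - 1686933/1139847353260 = 1560329988810741/4765701783980060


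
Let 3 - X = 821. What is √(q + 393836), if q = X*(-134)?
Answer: 2*√125862 ≈ 709.54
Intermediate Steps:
X = -818 (X = 3 - 1*821 = 3 - 821 = -818)
q = 109612 (q = -818*(-134) = 109612)
√(q + 393836) = √(109612 + 393836) = √503448 = 2*√125862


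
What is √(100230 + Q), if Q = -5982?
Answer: 6*√2618 ≈ 307.00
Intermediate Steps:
√(100230 + Q) = √(100230 - 5982) = √94248 = 6*√2618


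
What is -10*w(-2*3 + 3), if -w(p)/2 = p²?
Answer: 180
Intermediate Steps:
w(p) = -2*p²
-10*w(-2*3 + 3) = -(-20)*(-2*3 + 3)² = -(-20)*(-6 + 3)² = -(-20)*(-3)² = -(-20)*9 = -10*(-18) = 180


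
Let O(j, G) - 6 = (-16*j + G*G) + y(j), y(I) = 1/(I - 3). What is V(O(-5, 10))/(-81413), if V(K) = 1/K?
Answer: -8/121061131 ≈ -6.6082e-8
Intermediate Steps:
y(I) = 1/(-3 + I)
O(j, G) = 6 + G² + 1/(-3 + j) - 16*j (O(j, G) = 6 + ((-16*j + G*G) + 1/(-3 + j)) = 6 + ((-16*j + G²) + 1/(-3 + j)) = 6 + ((G² - 16*j) + 1/(-3 + j)) = 6 + (G² + 1/(-3 + j) - 16*j) = 6 + G² + 1/(-3 + j) - 16*j)
V(O(-5, 10))/(-81413) = 1/(((1 + (-3 - 5)*(6 + 10² - 16*(-5)))/(-3 - 5))*(-81413)) = -1/81413/((1 - 8*(6 + 100 + 80))/(-8)) = -1/81413/(-(1 - 8*186)/8) = -1/81413/(-(1 - 1488)/8) = -1/81413/(-⅛*(-1487)) = -1/81413/(1487/8) = (8/1487)*(-1/81413) = -8/121061131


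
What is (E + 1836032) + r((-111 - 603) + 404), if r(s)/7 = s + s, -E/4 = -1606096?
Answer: 8256076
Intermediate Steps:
E = 6424384 (E = -4*(-1606096) = 6424384)
r(s) = 14*s (r(s) = 7*(s + s) = 7*(2*s) = 14*s)
(E + 1836032) + r((-111 - 603) + 404) = (6424384 + 1836032) + 14*((-111 - 603) + 404) = 8260416 + 14*(-714 + 404) = 8260416 + 14*(-310) = 8260416 - 4340 = 8256076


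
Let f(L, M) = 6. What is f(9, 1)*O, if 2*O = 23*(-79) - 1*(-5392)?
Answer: 10725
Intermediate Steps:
O = 3575/2 (O = (23*(-79) - 1*(-5392))/2 = (-1817 + 5392)/2 = (½)*3575 = 3575/2 ≈ 1787.5)
f(9, 1)*O = 6*(3575/2) = 10725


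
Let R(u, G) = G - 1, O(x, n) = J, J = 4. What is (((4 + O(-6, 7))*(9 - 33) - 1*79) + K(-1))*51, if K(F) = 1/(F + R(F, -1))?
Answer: -13838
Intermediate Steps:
O(x, n) = 4
R(u, G) = -1 + G
K(F) = 1/(-2 + F) (K(F) = 1/(F + (-1 - 1)) = 1/(F - 2) = 1/(-2 + F))
(((4 + O(-6, 7))*(9 - 33) - 1*79) + K(-1))*51 = (((4 + 4)*(9 - 33) - 1*79) + 1/(-2 - 1))*51 = ((8*(-24) - 79) + 1/(-3))*51 = ((-192 - 79) - ⅓)*51 = (-271 - ⅓)*51 = -814/3*51 = -13838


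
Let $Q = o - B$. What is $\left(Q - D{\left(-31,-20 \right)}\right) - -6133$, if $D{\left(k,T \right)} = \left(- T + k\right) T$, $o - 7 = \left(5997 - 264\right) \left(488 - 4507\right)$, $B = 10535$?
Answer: $-23045542$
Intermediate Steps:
$o = -23040920$ ($o = 7 + \left(5997 - 264\right) \left(488 - 4507\right) = 7 + 5733 \left(-4019\right) = 7 - 23040927 = -23040920$)
$Q = -23051455$ ($Q = -23040920 - 10535 = -23051455$)
$D{\left(k,T \right)} = T \left(k - T\right)$ ($D{\left(k,T \right)} = \left(k - T\right) T = T \left(k - T\right)$)
$\left(Q - D{\left(-31,-20 \right)}\right) - -6133 = \left(-23051455 - - 20 \left(-31 - -20\right)\right) - -6133 = \left(-23051455 - - 20 \left(-31 + 20\right)\right) + 6133 = \left(-23051455 - \left(-20\right) \left(-11\right)\right) + 6133 = \left(-23051455 - 220\right) + 6133 = -23051675 + 6133 = -23045542$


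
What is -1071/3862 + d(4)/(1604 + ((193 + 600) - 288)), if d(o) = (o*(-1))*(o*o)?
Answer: -2505907/8144958 ≈ -0.30766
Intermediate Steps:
d(o) = -o**3 (d(o) = (-o)*o**2 = -o**3)
-1071/3862 + d(4)/(1604 + ((193 + 600) - 288)) = -1071/3862 + (-1*4**3)/(1604 + ((193 + 600) - 288)) = -1071*1/3862 + (-1*64)/(1604 + (793 - 288)) = -1071/3862 - 64/(1604 + 505) = -1071/3862 - 64/2109 = -2505907/8144958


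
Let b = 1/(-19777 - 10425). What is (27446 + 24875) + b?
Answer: 1580198841/30202 ≈ 52321.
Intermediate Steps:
b = -1/30202 (b = 1/(-30202) = -1/30202 ≈ -3.3110e-5)
(27446 + 24875) + b = (27446 + 24875) - 1/30202 = 52321 - 1/30202 = 1580198841/30202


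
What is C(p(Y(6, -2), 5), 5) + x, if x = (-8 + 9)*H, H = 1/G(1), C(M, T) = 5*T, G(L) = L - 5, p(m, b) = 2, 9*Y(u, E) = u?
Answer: 99/4 ≈ 24.750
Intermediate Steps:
Y(u, E) = u/9
G(L) = -5 + L
H = -1/4 (H = 1/(-5 + 1) = 1/(-4) = -1/4 ≈ -0.25000)
x = -1/4 (x = (-8 + 9)*(-1/4) = 1*(-1/4) = -1/4 ≈ -0.25000)
C(p(Y(6, -2), 5), 5) + x = 5*5 - 1/4 = 25 - 1/4 = 99/4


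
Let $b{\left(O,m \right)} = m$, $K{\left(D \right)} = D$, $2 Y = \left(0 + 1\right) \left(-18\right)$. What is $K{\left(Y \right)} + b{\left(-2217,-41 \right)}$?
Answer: $-50$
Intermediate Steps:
$Y = -9$ ($Y = \frac{\left(0 + 1\right) \left(-18\right)}{2} = \frac{1 \left(-18\right)}{2} = \frac{1}{2} \left(-18\right) = -9$)
$K{\left(Y \right)} + b{\left(-2217,-41 \right)} = -9 - 41 = -50$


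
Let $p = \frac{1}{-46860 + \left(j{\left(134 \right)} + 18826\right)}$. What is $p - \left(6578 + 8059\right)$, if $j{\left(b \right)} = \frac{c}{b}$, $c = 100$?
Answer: $- \frac{27491623303}{1878228} \approx -14637.0$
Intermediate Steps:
$j{\left(b \right)} = \frac{100}{b}$
$p = - \frac{67}{1878228}$ ($p = \frac{1}{-46860 + \left(\frac{100}{134} + 18826\right)} = \frac{1}{-46860 + \left(100 \cdot \frac{1}{134} + 18826\right)} = \frac{1}{-46860 + \left(\frac{50}{67} + 18826\right)} = \frac{1}{-46860 + \frac{1261392}{67}} = \frac{1}{- \frac{1878228}{67}} = - \frac{67}{1878228} \approx -3.5672 \cdot 10^{-5}$)
$p - \left(6578 + 8059\right) = - \frac{67}{1878228} - \left(6578 + 8059\right) = - \frac{67}{1878228} - 14637 = - \frac{27491623303}{1878228}$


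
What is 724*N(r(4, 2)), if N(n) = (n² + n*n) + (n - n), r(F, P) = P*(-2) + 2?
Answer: 5792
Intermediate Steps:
r(F, P) = 2 - 2*P (r(F, P) = -2*P + 2 = 2 - 2*P)
N(n) = 2*n² (N(n) = (n² + n²) + 0 = 2*n² + 0 = 2*n²)
724*N(r(4, 2)) = 724*(2*(2 - 2*2)²) = 724*(2*(2 - 4)²) = 724*(2*(-2)²) = 724*(2*4) = 724*8 = 5792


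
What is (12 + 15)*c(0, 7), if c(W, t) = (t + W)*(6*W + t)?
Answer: 1323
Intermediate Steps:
c(W, t) = (W + t)*(t + 6*W)
(12 + 15)*c(0, 7) = (12 + 15)*(7² + 6*0² + 7*0*7) = 27*(49 + 6*0 + 0) = 27*(49 + 0 + 0) = 27*49 = 1323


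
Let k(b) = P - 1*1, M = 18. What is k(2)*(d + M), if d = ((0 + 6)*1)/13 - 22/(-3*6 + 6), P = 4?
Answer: 1583/26 ≈ 60.885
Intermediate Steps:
d = 179/78 (d = (6*1)*(1/13) - 22/(-18 + 6) = 6*(1/13) - 22/(-12) = 6/13 - 22*(-1/12) = 6/13 + 11/6 = 179/78 ≈ 2.2949)
k(b) = 3 (k(b) = 4 - 1*1 = 4 - 1 = 3)
k(2)*(d + M) = 3*(179/78 + 18) = 3*(1583/78) = 1583/26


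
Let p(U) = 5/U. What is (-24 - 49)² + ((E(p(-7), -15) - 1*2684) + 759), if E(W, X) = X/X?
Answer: 3405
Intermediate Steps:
E(W, X) = 1
(-24 - 49)² + ((E(p(-7), -15) - 1*2684) + 759) = (-24 - 49)² + ((1 - 1*2684) + 759) = (-73)² + ((1 - 2684) + 759) = 5329 + (-2683 + 759) = 5329 - 1924 = 3405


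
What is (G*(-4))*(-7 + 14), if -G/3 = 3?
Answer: 252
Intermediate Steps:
G = -9 (G = -3*3 = -9)
(G*(-4))*(-7 + 14) = (-9*(-4))*(-7 + 14) = 36*7 = 252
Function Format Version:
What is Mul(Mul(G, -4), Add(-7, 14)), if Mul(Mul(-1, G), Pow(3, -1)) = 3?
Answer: 252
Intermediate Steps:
G = -9 (G = Mul(-3, 3) = -9)
Mul(Mul(G, -4), Add(-7, 14)) = Mul(Mul(-9, -4), Add(-7, 14)) = Mul(36, 7) = 252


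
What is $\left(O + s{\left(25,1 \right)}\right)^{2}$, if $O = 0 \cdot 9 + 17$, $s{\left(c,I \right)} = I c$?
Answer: $1764$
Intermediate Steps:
$O = 17$ ($O = 0 + 17 = 17$)
$\left(O + s{\left(25,1 \right)}\right)^{2} = \left(17 + 1 \cdot 25\right)^{2} = \left(17 + 25\right)^{2} = 42^{2} = 1764$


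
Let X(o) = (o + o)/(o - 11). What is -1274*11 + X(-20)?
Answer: -434394/31 ≈ -14013.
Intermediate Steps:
X(o) = 2*o/(-11 + o) (X(o) = (2*o)/(-11 + o) = 2*o/(-11 + o))
-1274*11 + X(-20) = -1274*11 + 2*(-20)/(-11 - 20) = -182*77 + 2*(-20)/(-31) = -14014 + 2*(-20)*(-1/31) = -14014 + 40/31 = -434394/31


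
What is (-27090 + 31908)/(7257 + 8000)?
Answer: 6/19 ≈ 0.31579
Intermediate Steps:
(-27090 + 31908)/(7257 + 8000) = 4818/15257 = 4818*(1/15257) = 6/19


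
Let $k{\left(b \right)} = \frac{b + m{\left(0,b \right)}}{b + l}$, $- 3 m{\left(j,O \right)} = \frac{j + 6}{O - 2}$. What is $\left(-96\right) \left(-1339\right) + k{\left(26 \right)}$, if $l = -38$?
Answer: $\frac{18510025}{144} \approx 1.2854 \cdot 10^{5}$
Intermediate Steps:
$m{\left(j,O \right)} = - \frac{6 + j}{3 \left(-2 + O\right)}$ ($m{\left(j,O \right)} = - \frac{\left(j + 6\right) \frac{1}{O - 2}}{3} = - \frac{\left(6 + j\right) \frac{1}{-2 + O}}{3} = - \frac{\frac{1}{-2 + O} \left(6 + j\right)}{3} = - \frac{6 + j}{3 \left(-2 + O\right)}$)
$k{\left(b \right)} = \frac{b - \frac{2}{-2 + b}}{-38 + b}$ ($k{\left(b \right)} = \frac{b + \frac{-6 - 0}{3 \left(-2 + b\right)}}{b - 38} = \frac{b + \frac{-6 + 0}{3 \left(-2 + b\right)}}{-38 + b} = \frac{b + \frac{1}{3} \frac{1}{-2 + b} \left(-6\right)}{-38 + b} = \frac{b - \frac{2}{-2 + b}}{-38 + b}$)
$\left(-96\right) \left(-1339\right) + k{\left(26 \right)} = \left(-96\right) \left(-1339\right) + \frac{-2 + 26 \left(-2 + 26\right)}{\left(-38 + 26\right) \left(-2 + 26\right)} = 128544 + \frac{-2 + 26 \cdot 24}{\left(-12\right) 24} = 128544 - \frac{-2 + 624}{288} = 128544 - \frac{1}{288} \cdot 622 = 128544 - \frac{311}{144} = \frac{18510025}{144}$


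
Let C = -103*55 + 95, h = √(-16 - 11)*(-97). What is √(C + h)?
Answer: √(-5570 - 291*I*√3) ≈ 3.3733 - 74.709*I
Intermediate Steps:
h = -291*I*√3 (h = √(-27)*(-97) = (3*I*√3)*(-97) = -291*I*√3 ≈ -504.03*I)
C = -5570 (C = -5665 + 95 = -5570)
√(C + h) = √(-5570 - 291*I*√3)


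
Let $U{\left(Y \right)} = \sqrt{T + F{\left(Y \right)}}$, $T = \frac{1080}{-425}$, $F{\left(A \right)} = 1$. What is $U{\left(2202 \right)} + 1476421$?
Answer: $1476421 + \frac{i \sqrt{11135}}{85} \approx 1.4764 \cdot 10^{6} + 1.2414 i$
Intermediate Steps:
$T = - \frac{216}{85}$ ($T = 1080 \left(- \frac{1}{425}\right) = - \frac{216}{85} \approx -2.5412$)
$U{\left(Y \right)} = \frac{i \sqrt{11135}}{85}$ ($U{\left(Y \right)} = \sqrt{- \frac{216}{85} + 1} = \sqrt{- \frac{131}{85}} = \frac{i \sqrt{11135}}{85}$)
$U{\left(2202 \right)} + 1476421 = \frac{i \sqrt{11135}}{85} + 1476421 = 1476421 + \frac{i \sqrt{11135}}{85}$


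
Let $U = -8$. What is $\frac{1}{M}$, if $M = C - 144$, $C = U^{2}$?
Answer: $- \frac{1}{80} \approx -0.0125$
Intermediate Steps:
$C = 64$ ($C = \left(-8\right)^{2} = 64$)
$M = -80$ ($M = 64 - 144 = -80$)
$\frac{1}{M} = \frac{1}{-80} = - \frac{1}{80}$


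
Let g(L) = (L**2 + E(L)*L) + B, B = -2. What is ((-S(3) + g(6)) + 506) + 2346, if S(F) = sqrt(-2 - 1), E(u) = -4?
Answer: 2862 - I*sqrt(3) ≈ 2862.0 - 1.732*I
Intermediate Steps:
S(F) = I*sqrt(3) (S(F) = sqrt(-3) = I*sqrt(3))
g(L) = -2 + L**2 - 4*L (g(L) = (L**2 - 4*L) - 2 = -2 + L**2 - 4*L)
((-S(3) + g(6)) + 506) + 2346 = ((-I*sqrt(3) + (-2 + 6**2 - 4*6)) + 506) + 2346 = ((-I*sqrt(3) + (-2 + 36 - 24)) + 506) + 2346 = ((-I*sqrt(3) + 10) + 506) + 2346 = ((10 - I*sqrt(3)) + 506) + 2346 = (516 - I*sqrt(3)) + 2346 = 2862 - I*sqrt(3)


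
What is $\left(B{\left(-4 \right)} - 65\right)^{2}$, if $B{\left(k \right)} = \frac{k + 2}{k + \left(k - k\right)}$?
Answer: $\frac{16641}{4} \approx 4160.3$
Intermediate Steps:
$B{\left(k \right)} = \frac{2 + k}{k}$ ($B{\left(k \right)} = \frac{2 + k}{k + 0} = \frac{2 + k}{k}$)
$\left(B{\left(-4 \right)} - 65\right)^{2} = \left(\frac{2 - 4}{-4} - 65\right)^{2} = \left(\left(- \frac{1}{4}\right) \left(-2\right) - 65\right)^{2} = \left(\frac{1}{2} - 65\right)^{2} = \left(- \frac{129}{2}\right)^{2} = \frac{16641}{4}$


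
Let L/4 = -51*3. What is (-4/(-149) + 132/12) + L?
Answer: -89545/149 ≈ -600.97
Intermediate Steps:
L = -612 (L = 4*(-51*3) = 4*(-153) = -612)
(-4/(-149) + 132/12) + L = (-4/(-149) + 132/12) - 612 = (-4*(-1/149) + 132*(1/12)) - 612 = (4/149 + 11) - 612 = 1643/149 - 612 = -89545/149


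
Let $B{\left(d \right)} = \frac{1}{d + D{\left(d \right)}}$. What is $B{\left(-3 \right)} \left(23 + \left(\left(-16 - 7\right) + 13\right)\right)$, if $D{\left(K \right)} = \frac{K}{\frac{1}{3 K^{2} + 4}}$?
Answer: $- \frac{13}{96} \approx -0.13542$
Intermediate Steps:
$D{\left(K \right)} = K \left(4 + 3 K^{2}\right)$ ($D{\left(K \right)} = \frac{K}{\frac{1}{4 + 3 K^{2}}} = K \left(4 + 3 K^{2}\right)$)
$B{\left(d \right)} = \frac{1}{d + d \left(4 + 3 d^{2}\right)}$
$B{\left(-3 \right)} \left(23 + \left(\left(-16 - 7\right) + 13\right)\right) = \frac{1}{\left(-3\right) \left(5 + 3 \left(-3\right)^{2}\right)} \left(23 + \left(\left(-16 - 7\right) + 13\right)\right) = - \frac{1}{3 \left(5 + 3 \cdot 9\right)} \left(23 + \left(-23 + 13\right)\right) = - \frac{1}{3 \left(5 + 27\right)} \left(23 - 10\right) = - \frac{1}{3 \cdot 32} \cdot 13 = \left(- \frac{1}{3}\right) \frac{1}{32} \cdot 13 = \left(- \frac{1}{96}\right) 13 = - \frac{13}{96}$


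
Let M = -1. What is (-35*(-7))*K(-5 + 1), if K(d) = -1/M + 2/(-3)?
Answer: 245/3 ≈ 81.667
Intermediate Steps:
K(d) = ⅓ (K(d) = -1/(-1) + 2/(-3) = -1*(-1) + 2*(-⅓) = 1 - ⅔ = ⅓)
(-35*(-7))*K(-5 + 1) = -35*(-7)*(⅓) = 245*(⅓) = 245/3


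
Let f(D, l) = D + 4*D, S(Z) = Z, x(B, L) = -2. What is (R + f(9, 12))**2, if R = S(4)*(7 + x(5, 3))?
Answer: 4225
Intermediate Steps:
f(D, l) = 5*D
R = 20 (R = 4*(7 - 2) = 4*5 = 20)
(R + f(9, 12))**2 = (20 + 5*9)**2 = (20 + 45)**2 = 65**2 = 4225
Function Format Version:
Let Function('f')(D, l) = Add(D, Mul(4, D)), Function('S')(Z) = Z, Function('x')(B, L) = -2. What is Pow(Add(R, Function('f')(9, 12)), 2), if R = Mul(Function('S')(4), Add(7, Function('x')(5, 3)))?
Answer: 4225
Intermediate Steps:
Function('f')(D, l) = Mul(5, D)
R = 20 (R = Mul(4, Add(7, -2)) = Mul(4, 5) = 20)
Pow(Add(R, Function('f')(9, 12)), 2) = Pow(Add(20, Mul(5, 9)), 2) = Pow(Add(20, 45), 2) = Pow(65, 2) = 4225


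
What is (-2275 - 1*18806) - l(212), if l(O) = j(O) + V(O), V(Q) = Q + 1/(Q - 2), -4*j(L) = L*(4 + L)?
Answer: -2067451/210 ≈ -9845.0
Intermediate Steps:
j(L) = -L*(4 + L)/4
V(Q) = Q + 1/(-2 + Q)
l(O) = (1 + O² - 2*O)/(-2 + O) - O*(4 + O)/4 (l(O) = -O*(4 + O)/4 + (1 + O² - 2*O)/(-2 + O) = (1 + O² - 2*O)/(-2 + O) - O*(4 + O)/4)
(-2275 - 1*18806) - l(212) = (-2275 - 1*18806) - (4 - 1*212³ + 2*212²)/(4*(-2 + 212)) = (-2275 - 18806) - (4 - 1*9528128 + 2*44944)/(4*210) = -21081 - (4 - 9528128 + 89888)/(4*210) = -21081 - (-9438236)/(4*210) = -21081 - 1*(-2359559/210) = -21081 + 2359559/210 = -2067451/210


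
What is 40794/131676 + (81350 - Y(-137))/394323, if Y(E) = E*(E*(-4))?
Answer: 2037975691/2884604186 ≈ 0.70650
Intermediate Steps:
Y(E) = -4*E**2 (Y(E) = E*(-4*E) = -4*E**2)
40794/131676 + (81350 - Y(-137))/394323 = 40794/131676 + (81350 - (-4)*(-137)**2)/394323 = 40794*(1/131676) + (81350 - (-4)*18769)*(1/394323) = 6799/21946 + (81350 - 1*(-75076))*(1/394323) = 6799/21946 + (81350 + 75076)*(1/394323) = 6799/21946 + 156426*(1/394323) = 6799/21946 + 52142/131441 = 2037975691/2884604186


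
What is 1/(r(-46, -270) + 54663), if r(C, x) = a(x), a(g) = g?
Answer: 1/54393 ≈ 1.8385e-5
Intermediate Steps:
r(C, x) = x
1/(r(-46, -270) + 54663) = 1/(-270 + 54663) = 1/54393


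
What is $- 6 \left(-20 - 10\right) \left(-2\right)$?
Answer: $-360$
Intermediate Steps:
$- 6 \left(-20 - 10\right) \left(-2\right) = \left(-6\right) \left(-30\right) \left(-2\right) = 180 \left(-2\right) = -360$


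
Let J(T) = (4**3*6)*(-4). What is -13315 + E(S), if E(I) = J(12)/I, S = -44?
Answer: -146081/11 ≈ -13280.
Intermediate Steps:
J(T) = -1536 (J(T) = (64*6)*(-4) = 384*(-4) = -1536)
E(I) = -1536/I
-13315 + E(S) = -13315 - 1536/(-44) = -13315 - 1536*(-1/44) = -13315 + 384/11 = -146081/11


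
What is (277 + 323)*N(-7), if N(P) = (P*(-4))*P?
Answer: -117600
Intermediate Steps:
N(P) = -4*P² (N(P) = (-4*P)*P = -4*P²)
(277 + 323)*N(-7) = (277 + 323)*(-4*(-7)²) = 600*(-4*49) = 600*(-196) = -117600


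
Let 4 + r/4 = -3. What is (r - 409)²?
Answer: 190969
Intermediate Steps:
r = -28 (r = -16 + 4*(-3) = -16 - 12 = -28)
(r - 409)² = (-28 - 409)² = (-437)² = 190969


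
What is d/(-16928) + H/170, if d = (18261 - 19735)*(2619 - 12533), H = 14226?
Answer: -280429049/359720 ≈ -779.58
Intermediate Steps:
d = 14613236 (d = -1474*(-9914) = 14613236)
d/(-16928) + H/170 = 14613236/(-16928) + 14226/170 = 14613236*(-1/16928) + 14226*(1/170) = -3653309/4232 + 7113/85 = -280429049/359720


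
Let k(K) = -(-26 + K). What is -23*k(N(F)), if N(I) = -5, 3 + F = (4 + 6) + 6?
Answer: -713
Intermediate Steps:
F = 13 (F = -3 + ((4 + 6) + 6) = -3 + (10 + 6) = -3 + 16 = 13)
k(K) = 26 - K
-23*k(N(F)) = -23*(26 - 1*(-5)) = -23*(26 + 5) = -23*31 = -713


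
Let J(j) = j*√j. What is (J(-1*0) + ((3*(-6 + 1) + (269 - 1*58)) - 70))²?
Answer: 15876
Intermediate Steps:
J(j) = j^(3/2)
(J(-1*0) + ((3*(-6 + 1) + (269 - 1*58)) - 70))² = ((-1*0)^(3/2) + ((3*(-6 + 1) + (269 - 1*58)) - 70))² = (0^(3/2) + ((3*(-5) + (269 - 58)) - 70))² = (0 + ((-15 + 211) - 70))² = (0 + (196 - 70))² = (0 + 126)² = 126² = 15876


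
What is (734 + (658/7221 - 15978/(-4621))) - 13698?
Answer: -432467458568/33368241 ≈ -12960.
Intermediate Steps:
(734 + (658/7221 - 15978/(-4621))) - 13698 = (734 + (658*(1/7221) - 15978*(-1/4621))) - 13698 = (734 + (658/7221 + 15978/4621)) - 13698 = (734 + 118417756/33368241) - 13698 = 24610706650/33368241 - 13698 = -432467458568/33368241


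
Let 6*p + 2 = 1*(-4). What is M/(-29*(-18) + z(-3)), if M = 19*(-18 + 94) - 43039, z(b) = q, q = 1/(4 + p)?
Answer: -124785/1567 ≈ -79.633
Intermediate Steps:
p = -1 (p = -⅓ + (1*(-4))/6 = -⅓ + (⅙)*(-4) = -⅓ - ⅔ = -1)
q = ⅓ (q = 1/(4 - 1) = 1/3 = ⅓ ≈ 0.33333)
z(b) = ⅓
M = -41595 (M = 19*76 - 43039 = 1444 - 43039 = -41595)
M/(-29*(-18) + z(-3)) = -41595/(-29*(-18) + ⅓) = -41595/(522 + ⅓) = -41595/1567/3 = -41595*3/1567 = -124785/1567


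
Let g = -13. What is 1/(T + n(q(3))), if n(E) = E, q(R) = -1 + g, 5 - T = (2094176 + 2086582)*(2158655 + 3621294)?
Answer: -1/24164568021351 ≈ -4.1383e-14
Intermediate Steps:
T = -24164568021337 (T = 5 - (2094176 + 2086582)*(2158655 + 3621294) = 5 - 4180758*5779949 = 5 - 1*24164568021342 = 5 - 24164568021342 = -24164568021337)
q(R) = -14 (q(R) = -1 - 13 = -14)
1/(T + n(q(3))) = 1/(-24164568021337 - 14) = 1/(-24164568021351) = -1/24164568021351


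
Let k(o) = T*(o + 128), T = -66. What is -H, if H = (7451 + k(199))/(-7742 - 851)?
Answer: -1087/661 ≈ -1.6445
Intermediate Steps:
k(o) = -8448 - 66*o (k(o) = -66*(o + 128) = -66*(128 + o) = -8448 - 66*o)
H = 1087/661 (H = (7451 + (-8448 - 66*199))/(-7742 - 851) = (7451 + (-8448 - 13134))/(-8593) = (7451 - 21582)*(-1/8593) = -14131*(-1/8593) = 1087/661 ≈ 1.6445)
-H = -1*1087/661 = -1087/661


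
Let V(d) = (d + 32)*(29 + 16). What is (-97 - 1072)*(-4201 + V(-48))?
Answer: 5752649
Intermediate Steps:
V(d) = 1440 + 45*d (V(d) = (32 + d)*45 = 1440 + 45*d)
(-97 - 1072)*(-4201 + V(-48)) = (-97 - 1072)*(-4201 + (1440 + 45*(-48))) = -1169*(-4201 + (1440 - 2160)) = -1169*(-4201 - 720) = -1169*(-4921) = 5752649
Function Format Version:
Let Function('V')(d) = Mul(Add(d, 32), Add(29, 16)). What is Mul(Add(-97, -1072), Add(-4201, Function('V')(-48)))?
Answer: 5752649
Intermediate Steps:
Function('V')(d) = Add(1440, Mul(45, d)) (Function('V')(d) = Mul(Add(32, d), 45) = Add(1440, Mul(45, d)))
Mul(Add(-97, -1072), Add(-4201, Function('V')(-48))) = Mul(Add(-97, -1072), Add(-4201, Add(1440, Mul(45, -48)))) = Mul(-1169, Add(-4201, Add(1440, -2160))) = Mul(-1169, Add(-4201, -720)) = Mul(-1169, -4921) = 5752649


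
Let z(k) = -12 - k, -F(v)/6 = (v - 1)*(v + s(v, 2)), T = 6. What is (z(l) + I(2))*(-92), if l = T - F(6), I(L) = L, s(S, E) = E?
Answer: 23552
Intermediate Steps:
F(v) = -6*(-1 + v)*(2 + v) (F(v) = -6*(v - 1)*(v + 2) = -6*(-1 + v)*(2 + v))
l = 246 (l = 6 - (12 - 6*6 - 6*6²) = 6 - (12 - 36 - 6*36) = 6 - (12 - 36 - 216) = 6 - 1*(-240) = 6 + 240 = 246)
(z(l) + I(2))*(-92) = ((-12 - 1*246) + 2)*(-92) = ((-12 - 246) + 2)*(-92) = (-258 + 2)*(-92) = -256*(-92) = 23552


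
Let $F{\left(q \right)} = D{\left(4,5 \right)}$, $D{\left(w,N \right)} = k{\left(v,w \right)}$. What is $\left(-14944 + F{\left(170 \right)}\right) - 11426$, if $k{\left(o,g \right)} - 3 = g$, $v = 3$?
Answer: $-26363$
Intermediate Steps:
$k{\left(o,g \right)} = 3 + g$
$D{\left(w,N \right)} = 3 + w$
$F{\left(q \right)} = 7$ ($F{\left(q \right)} = 3 + 4 = 7$)
$\left(-14944 + F{\left(170 \right)}\right) - 11426 = \left(-14944 + 7\right) - 11426 = -14937 - 11426 = -26363$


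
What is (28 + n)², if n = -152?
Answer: 15376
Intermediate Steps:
(28 + n)² = (28 - 152)² = (-124)² = 15376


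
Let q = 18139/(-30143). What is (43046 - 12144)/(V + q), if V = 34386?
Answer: 931478986/1036479059 ≈ 0.89869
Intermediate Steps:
q = -18139/30143 (q = 18139*(-1/30143) = -18139/30143 ≈ -0.60176)
(43046 - 12144)/(V + q) = (43046 - 12144)/(34386 - 18139/30143) = 30902/(1036479059/30143) = 30902*(30143/1036479059) = 931478986/1036479059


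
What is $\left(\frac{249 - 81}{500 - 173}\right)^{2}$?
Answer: $\frac{3136}{11881} \approx 0.26395$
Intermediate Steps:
$\left(\frac{249 - 81}{500 - 173}\right)^{2} = \left(\frac{168}{327}\right)^{2} = \left(168 \cdot \frac{1}{327}\right)^{2} = \left(\frac{56}{109}\right)^{2} = \frac{3136}{11881}$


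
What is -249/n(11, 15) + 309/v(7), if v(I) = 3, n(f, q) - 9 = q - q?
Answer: 226/3 ≈ 75.333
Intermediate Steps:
n(f, q) = 9 (n(f, q) = 9 + (q - q) = 9 + 0 = 9)
-249/n(11, 15) + 309/v(7) = -249/9 + 309/3 = -249*⅑ + 309*(⅓) = -83/3 + 103 = 226/3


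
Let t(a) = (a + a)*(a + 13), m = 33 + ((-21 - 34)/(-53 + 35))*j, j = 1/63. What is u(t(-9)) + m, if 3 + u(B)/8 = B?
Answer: -642923/1134 ≈ -566.95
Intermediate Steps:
j = 1/63 ≈ 0.015873
m = 37477/1134 (m = 33 + ((-21 - 34)/(-53 + 35))*(1/63) = 33 - 55/(-18)*(1/63) = 33 - 55*(-1/18)*(1/63) = 33 + (55/18)*(1/63) = 33 + 55/1134 = 37477/1134 ≈ 33.049)
t(a) = 2*a*(13 + a) (t(a) = (2*a)*(13 + a) = 2*a*(13 + a))
u(B) = -24 + 8*B
u(t(-9)) + m = (-24 + 8*(2*(-9)*(13 - 9))) + 37477/1134 = (-24 + 8*(2*(-9)*4)) + 37477/1134 = (-24 + 8*(-72)) + 37477/1134 = (-24 - 576) + 37477/1134 = -600 + 37477/1134 = -642923/1134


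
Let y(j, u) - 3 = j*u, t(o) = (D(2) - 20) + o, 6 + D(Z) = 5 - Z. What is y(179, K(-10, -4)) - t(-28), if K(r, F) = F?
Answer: -662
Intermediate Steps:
D(Z) = -1 - Z (D(Z) = -6 + (5 - Z) = -1 - Z)
t(o) = -23 + o (t(o) = ((-1 - 1*2) - 20) + o = ((-1 - 2) - 20) + o = (-3 - 20) + o = -23 + o)
y(j, u) = 3 + j*u
y(179, K(-10, -4)) - t(-28) = (3 + 179*(-4)) - (-23 - 28) = (3 - 716) - 1*(-51) = -713 + 51 = -662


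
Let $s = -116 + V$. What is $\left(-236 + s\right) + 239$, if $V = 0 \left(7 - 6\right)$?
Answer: $-113$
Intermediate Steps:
$V = 0$ ($V = 0 \cdot 1 = 0$)
$s = -116$ ($s = -116 + 0 = -116$)
$\left(-236 + s\right) + 239 = \left(-236 - 116\right) + 239 = -352 + 239 = -113$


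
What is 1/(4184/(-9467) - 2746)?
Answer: -9467/26000566 ≈ -0.00036411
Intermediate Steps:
1/(4184/(-9467) - 2746) = 1/(4184*(-1/9467) - 2746) = 1/(-4184/9467 - 2746) = 1/(-26000566/9467) = -9467/26000566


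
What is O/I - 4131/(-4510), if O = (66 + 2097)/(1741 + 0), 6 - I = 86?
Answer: 11312211/12563056 ≈ 0.90043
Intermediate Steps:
I = -80 (I = 6 - 1*86 = 6 - 86 = -80)
O = 2163/1741 ≈ 1.2424
O/I - 4131/(-4510) = (2163/1741)/(-80) - 4131/(-4510) = (2163/1741)*(-1/80) - 4131*(-1/4510) = -2163/139280 + 4131/4510 = 11312211/12563056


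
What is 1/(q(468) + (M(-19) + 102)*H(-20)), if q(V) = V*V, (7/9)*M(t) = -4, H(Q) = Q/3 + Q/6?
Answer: 7/1526388 ≈ 4.5860e-6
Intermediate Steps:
H(Q) = Q/2 (H(Q) = Q*(⅓) + Q*(⅙) = Q/3 + Q/6 = Q/2)
M(t) = -36/7 (M(t) = (9/7)*(-4) = -36/7)
q(V) = V²
1/(q(468) + (M(-19) + 102)*H(-20)) = 1/(468² + (-36/7 + 102)*((½)*(-20))) = 1/(219024 + (678/7)*(-10)) = 1/(219024 - 6780/7) = 1/(1526388/7) = 7/1526388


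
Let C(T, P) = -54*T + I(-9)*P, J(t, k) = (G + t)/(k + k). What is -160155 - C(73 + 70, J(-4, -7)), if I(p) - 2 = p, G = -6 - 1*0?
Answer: -152428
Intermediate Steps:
G = -6 (G = -6 + 0 = -6)
I(p) = 2 + p
J(t, k) = (-6 + t)/(2*k) (J(t, k) = (-6 + t)/(k + k) = (-6 + t)/((2*k)) = (-6 + t)*(1/(2*k)) = (-6 + t)/(2*k))
C(T, P) = -54*T - 7*P (C(T, P) = -54*T + (2 - 9)*P = -54*T - 7*P)
-160155 - C(73 + 70, J(-4, -7)) = -160155 - (-54*(73 + 70) - 7*(-6 - 4)/(2*(-7))) = -160155 - (-54*143 - 7*(-1)*(-10)/(2*7)) = -160155 - (-7722 - 7*5/7) = -160155 - (-7722 - 5) = -160155 - 1*(-7727) = -160155 + 7727 = -152428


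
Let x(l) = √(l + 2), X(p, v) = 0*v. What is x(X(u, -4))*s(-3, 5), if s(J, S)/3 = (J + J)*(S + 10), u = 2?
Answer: -270*√2 ≈ -381.84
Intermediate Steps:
X(p, v) = 0
s(J, S) = 6*J*(10 + S) (s(J, S) = 3*((J + J)*(S + 10)) = 3*((2*J)*(10 + S)) = 3*(2*J*(10 + S)) = 6*J*(10 + S))
x(l) = √(2 + l)
x(X(u, -4))*s(-3, 5) = √(2 + 0)*(6*(-3)*(10 + 5)) = √2*(6*(-3)*15) = √2*(-270) = -270*√2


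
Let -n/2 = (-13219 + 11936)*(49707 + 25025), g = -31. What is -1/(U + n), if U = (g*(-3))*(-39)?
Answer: -1/191758685 ≈ -5.2149e-9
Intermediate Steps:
n = 191762312 (n = -2*(-13219 + 11936)*(49707 + 25025) = -(-2566)*74732 = -2*(-95881156) = 191762312)
U = -3627 (U = -31*(-3)*(-39) = 93*(-39) = -3627)
-1/(U + n) = -1/(-3627 + 191762312) = -1/191758685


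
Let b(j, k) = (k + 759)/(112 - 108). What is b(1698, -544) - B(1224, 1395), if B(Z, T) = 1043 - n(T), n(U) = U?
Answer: 1623/4 ≈ 405.75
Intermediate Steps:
b(j, k) = 759/4 + k/4 (b(j, k) = (759 + k)/4 = (759 + k)*(1/4) = 759/4 + k/4)
B(Z, T) = 1043 - T
b(1698, -544) - B(1224, 1395) = (759/4 + (1/4)*(-544)) - (1043 - 1*1395) = (759/4 - 136) - (1043 - 1395) = 215/4 - 1*(-352) = 215/4 + 352 = 1623/4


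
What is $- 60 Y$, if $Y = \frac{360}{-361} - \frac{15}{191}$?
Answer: $\frac{4450500}{68951} \approx 64.546$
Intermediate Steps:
$Y = - \frac{74175}{68951}$ ($Y = 360 \left(- \frac{1}{361}\right) - \frac{15}{191} = - \frac{360}{361} - \frac{15}{191} = - \frac{74175}{68951} \approx -1.0758$)
$- 60 Y = \left(-60\right) \left(- \frac{74175}{68951}\right) = \frac{4450500}{68951}$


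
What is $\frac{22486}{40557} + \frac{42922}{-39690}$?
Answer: $- \frac{141386369}{268284555} \approx -0.527$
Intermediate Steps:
$\frac{22486}{40557} + \frac{42922}{-39690} = 22486 \cdot \frac{1}{40557} + 42922 \left(- \frac{1}{39690}\right) = \frac{22486}{40557} - \frac{21461}{19845} = - \frac{141386369}{268284555}$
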